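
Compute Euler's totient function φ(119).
96

119 = 7 × 17
φ(n) = n × ∏(1 - 1/p) for each prime p dividing n
φ(119) = 119 × (1 - 1/7) × (1 - 1/17) = 96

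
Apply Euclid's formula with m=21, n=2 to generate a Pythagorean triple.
(437, 84, 445)

Euclid's formula: a = m² - n², b = 2mn, c = m² + n²
m = 21, n = 2
a = 21² - 2² = 441 - 4 = 437
b = 2 × 21 × 2 = 84
c = 21² + 2² = 441 + 4 = 445
Verification: 437² + 84² = 190969 + 7056 = 198025 = 445² ✓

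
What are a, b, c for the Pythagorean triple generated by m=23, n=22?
(45, 1012, 1013)

Euclid's formula: a = m² - n², b = 2mn, c = m² + n²
m = 23, n = 22
a = 23² - 22² = 529 - 484 = 45
b = 2 × 23 × 22 = 1012
c = 23² + 22² = 529 + 484 = 1013
Verification: 45² + 1012² = 2025 + 1024144 = 1026169 = 1013² ✓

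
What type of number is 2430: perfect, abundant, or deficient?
abundant

Proper divisors of 2430: sum = 1 + 2 + 3 + 5 + 6 + 9 + 10 + 15 + ... + 405 + 486 + 810 + 1215 (23 divisors) = 4122
Since 4122 > 2430, 2430 is abundant.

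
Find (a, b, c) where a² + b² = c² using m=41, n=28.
(897, 2296, 2465)

Euclid's formula: a = m² - n², b = 2mn, c = m² + n²
m = 41, n = 28
a = 41² - 28² = 1681 - 784 = 897
b = 2 × 41 × 28 = 2296
c = 41² + 28² = 1681 + 784 = 2465
Verification: 897² + 2296² = 804609 + 5271616 = 6076225 = 2465² ✓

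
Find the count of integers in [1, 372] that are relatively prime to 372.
120

372 = 2^2 × 3 × 31
φ(n) = n × ∏(1 - 1/p) for each prime p dividing n
φ(372) = 372 × (1 - 1/2) × (1 - 1/3) × (1 - 1/31) = 120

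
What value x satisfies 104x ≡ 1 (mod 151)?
106

gcd(104, 151) = 1, so the inverse exists.
Extended Euclidean algorithm on (151, 104):
151 = 1 × 104 + 47  ⟹  47 = (1)·151 + (-1)·104
104 = 2 × 47 + 10  ⟹  10 = (-2)·151 + (3)·104
47 = 4 × 10 + 7  ⟹  7 = (9)·151 + (-13)·104
10 = 1 × 7 + 3  ⟹  3 = (-11)·151 + (16)·104
7 = 2 × 3 + 1  ⟹  1 = (31)·151 + (-45)·104
So (-45)·104 ≡ 1 (mod 151), i.e. 104^(-1) ≡ -45 ≡ 106 (mod 151).
Check: 104 × 106 = 11024 ≡ 1 (mod 151)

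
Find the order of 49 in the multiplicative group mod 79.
39

79 is prime, so ord(49) divides φ(79) = 78.
Divisors of 78: 1, 2, 3, 6, 13, 26, 39, 78.
Repeated squaring: 49^1 ≡ 49, 49^2 ≡ 31, 49^4 ≡ 13, 49^8 ≡ 11, 49^16 ≡ 42, 49^32 ≡ 26, 49^64 ≡ 44 (mod 79).
Test 49^d mod 79 for each divisor d in increasing order:
49^1 ≡ 49
49^2 ≡ 31
49^3 = 49^2·49^1 ≡ 18
49^6 = 49^4·49^2 ≡ 8
49^13 = 49^8·49^4·49^1 ≡ 55
49^26 = 49^16·49^8·49^2 ≡ 23
49^39 = 49^32·49^4·49^2·49^1 ≡ 1  ← first divisor giving 1
The order is 39.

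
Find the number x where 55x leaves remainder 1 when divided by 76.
47

gcd(55, 76) = 1, so the inverse exists.
Extended Euclidean algorithm on (76, 55):
76 = 1 × 55 + 21  ⟹  21 = (1)·76 + (-1)·55
55 = 2 × 21 + 13  ⟹  13 = (-2)·76 + (3)·55
21 = 1 × 13 + 8  ⟹  8 = (3)·76 + (-4)·55
13 = 1 × 8 + 5  ⟹  5 = (-5)·76 + (7)·55
8 = 1 × 5 + 3  ⟹  3 = (8)·76 + (-11)·55
5 = 1 × 3 + 2  ⟹  2 = (-13)·76 + (18)·55
3 = 1 × 2 + 1  ⟹  1 = (21)·76 + (-29)·55
So (-29)·55 ≡ 1 (mod 76), i.e. 55^(-1) ≡ -29 ≡ 47 (mod 76).
Check: 55 × 47 = 2585 ≡ 1 (mod 76)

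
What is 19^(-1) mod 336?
283

gcd(19, 336) = 1, so the inverse exists.
Extended Euclidean algorithm on (336, 19):
336 = 17 × 19 + 13  ⟹  13 = (1)·336 + (-17)·19
19 = 1 × 13 + 6  ⟹  6 = (-1)·336 + (18)·19
13 = 2 × 6 + 1  ⟹  1 = (3)·336 + (-53)·19
So (-53)·19 ≡ 1 (mod 336), i.e. 19^(-1) ≡ -53 ≡ 283 (mod 336).
Check: 19 × 283 = 5377 ≡ 1 (mod 336)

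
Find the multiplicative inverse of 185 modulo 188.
125

gcd(185, 188) = 1, so the inverse exists.
Extended Euclidean algorithm on (188, 185):
188 = 1 × 185 + 3  ⟹  3 = (1)·188 + (-1)·185
185 = 61 × 3 + 2  ⟹  2 = (-61)·188 + (62)·185
3 = 1 × 2 + 1  ⟹  1 = (62)·188 + (-63)·185
So (-63)·185 ≡ 1 (mod 188), i.e. 185^(-1) ≡ -63 ≡ 125 (mod 188).
Check: 185 × 125 = 23125 ≡ 1 (mod 188)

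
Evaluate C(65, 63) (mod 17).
6

Using Lucas' theorem:
Write n=65 and k=63 in base 17:
n in base 17: [3, 14]
k in base 17: [3, 12]
C(65,63) mod 17 = ∏ C(n_i, k_i) mod 17
Digit binomials (mod 17): C(3,3) = 1; C(14,12) = 91 ≡ 6
Product: 1 × 6 = 6 ≡ 6 (mod 17)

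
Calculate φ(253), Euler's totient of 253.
220

253 = 11 × 23
φ(n) = n × ∏(1 - 1/p) for each prime p dividing n
φ(253) = 253 × (1 - 1/11) × (1 - 1/23) = 220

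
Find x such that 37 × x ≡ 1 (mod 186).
181

gcd(37, 186) = 1, so the inverse exists.
Extended Euclidean algorithm on (186, 37):
186 = 5 × 37 + 1  ⟹  1 = (1)·186 + (-5)·37
So (-5)·37 ≡ 1 (mod 186), i.e. 37^(-1) ≡ -5 ≡ 181 (mod 186).
Check: 37 × 181 = 6697 ≡ 1 (mod 186)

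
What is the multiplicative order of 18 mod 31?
15

31 is prime, so ord(18) divides φ(31) = 30.
Divisors of 30: 1, 2, 3, 5, 6, 10, 15, 30.
Repeated squaring: 18^1 ≡ 18, 18^2 ≡ 14, 18^4 ≡ 10, 18^8 ≡ 7, 18^16 ≡ 18 (mod 31).
Test 18^d mod 31 for each divisor d in increasing order:
18^1 ≡ 18
18^2 ≡ 14
18^3 = 18^2·18^1 ≡ 4
18^5 = 18^4·18^1 ≡ 25
18^6 = 18^4·18^2 ≡ 16
18^10 = 18^8·18^2 ≡ 5
18^15 = 18^8·18^4·18^2·18^1 ≡ 1  ← first divisor giving 1
The order is 15.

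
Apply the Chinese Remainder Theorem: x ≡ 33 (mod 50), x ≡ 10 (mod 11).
483

Using Chinese Remainder Theorem:
M = 50 × 11 = 550
M1 = 11, M2 = 50
y1 = 11^(-1) mod 50 = 41
y2 = 50^(-1) mod 11 = 2
x = (33×11×41 + 10×50×2) mod 550 = 483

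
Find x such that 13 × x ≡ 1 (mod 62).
43

gcd(13, 62) = 1, so the inverse exists.
Extended Euclidean algorithm on (62, 13):
62 = 4 × 13 + 10  ⟹  10 = (1)·62 + (-4)·13
13 = 1 × 10 + 3  ⟹  3 = (-1)·62 + (5)·13
10 = 3 × 3 + 1  ⟹  1 = (4)·62 + (-19)·13
So (-19)·13 ≡ 1 (mod 62), i.e. 13^(-1) ≡ -19 ≡ 43 (mod 62).
Check: 13 × 43 = 559 ≡ 1 (mod 62)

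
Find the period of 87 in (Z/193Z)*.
64

193 is prime, so ord(87) divides φ(193) = 192.
Divisors of 192: 1, 2, 3, 4, 6, 8, 12, 16, 24, 32, 48, 64, 96, 192.
Repeated squaring: 87^1 ≡ 87, 87^2 ≡ 42, 87^4 ≡ 27, 87^8 ≡ 150, 87^16 ≡ 112, 87^32 ≡ 192, 87^64 ≡ 1, 87^128 ≡ 1 (mod 193).
Test 87^d mod 193 for each divisor d in increasing order:
87^1 ≡ 87
87^2 ≡ 42
87^3 = 87^2·87^1 ≡ 180
87^4 ≡ 27
87^6 = 87^4·87^2 ≡ 169
87^8 ≡ 150
87^12 = 87^8·87^4 ≡ 190
87^16 ≡ 112
87^24 = 87^16·87^8 ≡ 9
87^32 ≡ 192
87^48 = 87^32·87^16 ≡ 81
87^64 ≡ 1  ← first divisor giving 1
The order is 64.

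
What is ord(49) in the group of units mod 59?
29

59 is prime, so ord(49) divides φ(59) = 58.
Divisors of 58: 1, 2, 29, 58.
Repeated squaring: 49^1 ≡ 49, 49^2 ≡ 41, 49^4 ≡ 29, 49^8 ≡ 15, 49^16 ≡ 48, 49^32 ≡ 3 (mod 59).
Test 49^d mod 59 for each divisor d in increasing order:
49^1 ≡ 49
49^2 ≡ 41
49^29 = 49^16·49^8·49^4·49^1 ≡ 1  ← first divisor giving 1
The order is 29.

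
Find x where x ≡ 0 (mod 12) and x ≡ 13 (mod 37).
420

Using Chinese Remainder Theorem:
M = 12 × 37 = 444
M1 = 37, M2 = 12
y1 = 37^(-1) mod 12 = 1
y2 = 12^(-1) mod 37 = 34
x = (0×37×1 + 13×12×34) mod 444 = 420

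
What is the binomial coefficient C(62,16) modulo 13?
12

Using Lucas' theorem:
Write n=62 and k=16 in base 13:
n in base 13: [4, 10]
k in base 13: [1, 3]
C(62,16) mod 13 = ∏ C(n_i, k_i) mod 13
Digit binomials (mod 13): C(4,1) = 4; C(10,3) = 120 ≡ 3
Product: 4 × 3 = 12 ≡ 12 (mod 13)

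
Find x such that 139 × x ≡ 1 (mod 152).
35

gcd(139, 152) = 1, so the inverse exists.
Extended Euclidean algorithm on (152, 139):
152 = 1 × 139 + 13  ⟹  13 = (1)·152 + (-1)·139
139 = 10 × 13 + 9  ⟹  9 = (-10)·152 + (11)·139
13 = 1 × 9 + 4  ⟹  4 = (11)·152 + (-12)·139
9 = 2 × 4 + 1  ⟹  1 = (-32)·152 + (35)·139
So (35)·139 ≡ 1 (mod 152), i.e. 139^(-1) ≡ 35 (mod 152).
Check: 139 × 35 = 4865 ≡ 1 (mod 152)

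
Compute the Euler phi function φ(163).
162

163 = 163
φ(n) = n × ∏(1 - 1/p) for each prime p dividing n
φ(163) = 163 × (1 - 1/163) = 162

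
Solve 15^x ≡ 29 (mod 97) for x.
11

Baby-step giant-step with step n = ⌈√97⌉ = 10.
Baby steps 15^j mod 97 (j:value) for j=0..9: 0:1, 1:15, 2:31, 3:77, 4:88, 5:59, 6:12, 7:83, 8:81, 9:51.
Giant-step multiplier: 15^(-10) ≡ 15^(96-10) = 15^86 ≡ 44 (mod 97).
Giant steps γ_i = 29·44^i mod 97: γ_0=29, γ_1=15 (in table at j=1).
x = i·n + j = 1·10 + 1 = 11.
Check: 15^11 ≡ 29 (mod 97).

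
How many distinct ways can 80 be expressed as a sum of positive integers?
15796476

p(n) counts ways to write n as a sum of positive integers (order ignored).
Euler's pentagonal recurrence: p(k) = p(k-1) + p(k-2) - p(k-5) - p(k-7) + p(k-12) + p(k-15) - ... (offsets j(3j∓1)/2, signs ++--, p(0)=1, p(<0)=0).
DP table for k = 0..79: p(0)=1, p(1)=1, p(2)=2, p(3)=3, p(4)=5, p(5)=7, p(6)=11, p(7)=15, p(8)=22, p(9)=30, p(10)=42, p(11)=56, p(12)=77, p(13)=101, p(14)=135, p(15)=176, p(16)=231, p(17)=297, p(18)=385, p(19)=490, p(20)=627, p(21)=792, p(22)=1002, p(23)=1255, p(24)=1575, p(25)=1958, p(26)=2436, p(27)=3010, p(28)=3718, p(29)=4565, p(30)=5604, p(31)=6842, p(32)=8349, p(33)=10143, p(34)=12310, p(35)=14883, p(36)=17977, p(37)=21637, p(38)=26015, p(39)=31185, p(40)=37338, p(41)=44583, p(42)=53174, p(43)=63261, p(44)=75175, p(45)=89134, p(46)=105558, p(47)=124754, p(48)=147273, p(49)=173525, p(50)=204226, p(51)=239943, p(52)=281589, p(53)=329931, p(54)=386155, p(55)=451276, p(56)=526823, p(57)=614154, p(58)=715220, p(59)=831820, p(60)=966467, p(61)=1121505, p(62)=1300156, p(63)=1505499, p(64)=1741630, p(65)=2012558, p(66)=2323520, p(67)=2679689, p(68)=3087735, p(69)=3554345, p(70)=4087968, p(71)=4697205, p(72)=5392783, p(73)=6185689, p(74)=7089500, p(75)=8118264, p(76)=9289091, p(77)=10619863, p(78)=12132164, p(79)=13848650.
Final step: p(80) = p(79) + p(78) - p(75) - p(73) + p(68) + p(65) - p(58) - p(54) + p(45) + p(40) - p(29) - p(23) + p(10) + p(3)
= 13848650 + 12132164 - 8118264 - 6185689 + 3087735 + 2012558 - 715220 - 386155 + 89134 + 37338 - 4565 - 1255 + 42 + 3
= 15796476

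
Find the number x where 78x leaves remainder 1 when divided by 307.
185

gcd(78, 307) = 1, so the inverse exists.
Extended Euclidean algorithm on (307, 78):
307 = 3 × 78 + 73  ⟹  73 = (1)·307 + (-3)·78
78 = 1 × 73 + 5  ⟹  5 = (-1)·307 + (4)·78
73 = 14 × 5 + 3  ⟹  3 = (15)·307 + (-59)·78
5 = 1 × 3 + 2  ⟹  2 = (-16)·307 + (63)·78
3 = 1 × 2 + 1  ⟹  1 = (31)·307 + (-122)·78
So (-122)·78 ≡ 1 (mod 307), i.e. 78^(-1) ≡ -122 ≡ 185 (mod 307).
Check: 78 × 185 = 14430 ≡ 1 (mod 307)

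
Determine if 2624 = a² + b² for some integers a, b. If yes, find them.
32² + 40² (a=32, b=40)

Factorization: 2624 = 2^6 × 41
By Fermat: n is sum of two squares iff every prime p ≡ 3 (mod 4) appears to even power.
All primes ≡ 3 (mod 4) appear to even power.
Search a = 0, 1, 2, … for 2624 - a² a perfect square: first hit at a = 32: 2624 - 1024 = 1600 = 40².
2624 = 32² + 40² = 1024 + 1600 ✓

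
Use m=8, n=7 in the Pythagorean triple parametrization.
(15, 112, 113)

Euclid's formula: a = m² - n², b = 2mn, c = m² + n²
m = 8, n = 7
a = 8² - 7² = 64 - 49 = 15
b = 2 × 8 × 7 = 112
c = 8² + 7² = 64 + 49 = 113
Verification: 15² + 112² = 225 + 12544 = 12769 = 113² ✓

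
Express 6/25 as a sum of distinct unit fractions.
1/5 + 1/25

Greedy algorithm:
6/25: ceiling(25/6) = 5, use 1/5
1/25: ceiling(25/1) = 25, use 1/25
Result: 6/25 = 1/5 + 1/25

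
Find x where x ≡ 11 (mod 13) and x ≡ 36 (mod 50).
336

Using Chinese Remainder Theorem:
M = 13 × 50 = 650
M1 = 50, M2 = 13
y1 = 50^(-1) mod 13 = 6
y2 = 13^(-1) mod 50 = 27
x = (11×50×6 + 36×13×27) mod 650 = 336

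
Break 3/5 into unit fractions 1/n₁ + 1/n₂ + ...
1/2 + 1/10

Greedy algorithm:
3/5: ceiling(5/3) = 2, use 1/2
1/10: ceiling(10/1) = 10, use 1/10
Result: 3/5 = 1/2 + 1/10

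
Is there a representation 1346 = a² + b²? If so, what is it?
11² + 35² (a=11, b=35)

Factorization: 1346 = 2 × 673
By Fermat: n is sum of two squares iff every prime p ≡ 3 (mod 4) appears to even power.
All primes ≡ 3 (mod 4) appear to even power.
Search a = 0, 1, 2, … for 1346 - a² a perfect square: first hit at a = 11: 1346 - 121 = 1225 = 35².
1346 = 11² + 35² = 121 + 1225 ✓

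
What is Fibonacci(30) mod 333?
206

Matrix identity: Q^n = [[F_(n+1), F_n], [F_n, F_(n-1)]] with Q = [[1,1],[1,0]].
n = 30 = 11110₂. Square-and-multiply, entries mod 333:
Q^1 = [[1,1],[1,0]]
Q^3 = (Q^1)²·Q = [[3,2],[2,1]]
Q^7 = (Q^3)²·Q = [[21,13],[13,8]]
Q^15 = (Q^7)²·Q = [[321,277],[277,44]]
Q^30 = (Q^15)² = [[283,206],[206,77]]
F_30 mod 333 = Q^30[0][1] = 206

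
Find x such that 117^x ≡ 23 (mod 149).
93

Baby-step giant-step with step n = ⌈√149⌉ = 13.
Baby steps 117^j mod 149 (j:value) for j=0..12: 0:1, 1:117, 2:130, 3:12, 4:63, 5:70, 6:144, 7:11, 8:95, 9:89, 10:132, 11:97, 12:25.
Giant-step multiplier: 117^(-13) ≡ 117^(148-13) = 117^135 ≡ 65 (mod 149).
Giant steps γ_i = 23·65^i mod 149: γ_0=23, γ_1=5, γ_2=27, γ_3=116, γ_4=90, γ_5=39, γ_6=2, γ_7=130 (in table at j=2).
x = i·n + j = 7·13 + 2 = 93.
Check: 117^93 ≡ 23 (mod 149).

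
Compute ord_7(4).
3

7 is prime, so ord(4) divides φ(7) = 6.
Divisors of 6: 1, 2, 3, 6.
Repeated squaring: 4^1 ≡ 4, 4^2 ≡ 2, 4^4 ≡ 4 (mod 7).
Test 4^d mod 7 for each divisor d in increasing order:
4^1 ≡ 4
4^2 ≡ 2
4^3 = 4^2·4^1 ≡ 1  ← first divisor giving 1
The order is 3.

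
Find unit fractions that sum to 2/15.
1/8 + 1/120

Greedy algorithm:
2/15: ceiling(15/2) = 8, use 1/8
1/120: ceiling(120/1) = 120, use 1/120
Result: 2/15 = 1/8 + 1/120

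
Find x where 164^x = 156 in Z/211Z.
21

Baby-step giant-step with step n = ⌈√211⌉ = 15.
Baby steps 164^j mod 211 (j:value) for j=0..14: 0:1, 1:164, 2:99, 3:200, 4:95, 5:177, 6:121, 7:10, 8:163, 9:146, 10:101, 11:106, 12:82, 13:155, 14:100.
Giant-step multiplier: 164^(-15) ≡ 164^(210-15) = 164^195 ≡ 40 (mod 211).
Giant steps γ_i = 156·40^i mod 211: γ_0=156, γ_1=121 (in table at j=6).
x = i·n + j = 1·15 + 6 = 21.
Check: 164^21 ≡ 156 (mod 211).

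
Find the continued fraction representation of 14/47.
[0; 3, 2, 1, 4]

Euclidean algorithm steps:
14 = 0 × 47 + 14
47 = 3 × 14 + 5
14 = 2 × 5 + 4
5 = 1 × 4 + 1
4 = 4 × 1 + 0
Continued fraction: [0; 3, 2, 1, 4]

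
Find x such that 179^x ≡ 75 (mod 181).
8

Baby-step giant-step with step n = ⌈√181⌉ = 14.
Baby steps 179^j mod 181 (j:value) for j=0..13: 0:1, 1:179, 2:4, 3:173, 4:16, 5:149, 6:64, 7:53, 8:75, 9:31, 10:119, 11:124, 12:114, 13:134.
h = 75 is already in the table at j=8, so x = 8.
Check: 179^8 ≡ 75 (mod 181).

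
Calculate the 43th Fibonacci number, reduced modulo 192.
101

Matrix identity: Q^n = [[F_(n+1), F_n], [F_n, F_(n-1)]] with Q = [[1,1],[1,0]].
n = 43 = 101011₂. Square-and-multiply, entries mod 192:
Q^1 = [[1,1],[1,0]]
Q^2 = (Q^1)² = [[2,1],[1,1]]
Q^5 = (Q^2)²·Q = [[8,5],[5,3]]
Q^10 = (Q^5)² = [[89,55],[55,34]]
Q^21 = (Q^10)²·Q = [[47,2],[2,45]]
Q^43 = (Q^21)²·Q = [[93,101],[101,184]]
F_43 mod 192 = Q^43[0][1] = 101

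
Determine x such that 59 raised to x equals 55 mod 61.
7

Baby-step giant-step with step n = ⌈√61⌉ = 8.
Baby steps 59^j mod 61 (j:value) for j=0..7: 0:1, 1:59, 2:4, 3:53, 4:16, 5:29, 6:3, 7:55.
h = 55 is already in the table at j=7, so x = 7.
Check: 59^7 ≡ 55 (mod 61).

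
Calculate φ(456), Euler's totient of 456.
144

456 = 2^3 × 3 × 19
φ(n) = n × ∏(1 - 1/p) for each prime p dividing n
φ(456) = 456 × (1 - 1/2) × (1 - 1/3) × (1 - 1/19) = 144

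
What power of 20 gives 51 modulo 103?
23

Baby-step giant-step with step n = ⌈√103⌉ = 11.
Baby steps 20^j mod 103 (j:value) for j=0..10: 0:1, 1:20, 2:91, 3:69, 4:41, 5:99, 6:23, 7:48, 8:33, 9:42, 10:16.
Giant-step multiplier: 20^(-11) ≡ 20^(102-11) = 20^91 ≡ 75 (mod 103).
Giant steps γ_i = 51·75^i mod 103: γ_0=51, γ_1=14, γ_2=20 (in table at j=1).
x = i·n + j = 2·11 + 1 = 23.
Check: 20^23 ≡ 51 (mod 103).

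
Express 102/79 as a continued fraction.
[1; 3, 2, 3, 3]

Euclidean algorithm steps:
102 = 1 × 79 + 23
79 = 3 × 23 + 10
23 = 2 × 10 + 3
10 = 3 × 3 + 1
3 = 3 × 1 + 0
Continued fraction: [1; 3, 2, 3, 3]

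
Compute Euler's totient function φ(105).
48

105 = 3 × 5 × 7
φ(n) = n × ∏(1 - 1/p) for each prime p dividing n
φ(105) = 105 × (1 - 1/3) × (1 - 1/5) × (1 - 1/7) = 48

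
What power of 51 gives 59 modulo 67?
42

Baby-step giant-step with step n = ⌈√67⌉ = 9.
Baby steps 51^j mod 67 (j:value) for j=0..8: 0:1, 1:51, 2:55, 3:58, 4:10, 5:41, 6:14, 7:44, 8:33.
Giant-step multiplier: 51^(-9) ≡ 51^(66-9) = 51^57 ≡ 42 (mod 67).
Giant steps γ_i = 59·42^i mod 67: γ_0=59, γ_1=66, γ_2=25, γ_3=45, γ_4=14 (in table at j=6).
x = i·n + j = 4·9 + 6 = 42.
Check: 51^42 ≡ 59 (mod 67).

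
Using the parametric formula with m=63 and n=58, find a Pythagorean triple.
(605, 7308, 7333)

Euclid's formula: a = m² - n², b = 2mn, c = m² + n²
m = 63, n = 58
a = 63² - 58² = 3969 - 3364 = 605
b = 2 × 63 × 58 = 7308
c = 63² + 58² = 3969 + 3364 = 7333
Verification: 605² + 7308² = 366025 + 53406864 = 53772889 = 7333² ✓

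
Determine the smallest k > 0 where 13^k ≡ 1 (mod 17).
4

17 is prime, so ord(13) divides φ(17) = 16.
Divisors of 16: 1, 2, 4, 8, 16.
Repeated squaring: 13^1 ≡ 13, 13^2 ≡ 16, 13^4 ≡ 1, 13^8 ≡ 1, 13^16 ≡ 1 (mod 17).
Test 13^d mod 17 for each divisor d in increasing order:
13^1 ≡ 13
13^2 ≡ 16
13^4 ≡ 1  ← first divisor giving 1
The order is 4.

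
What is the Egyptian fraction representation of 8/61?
1/8 + 1/163 + 1/79544

Greedy algorithm:
8/61: ceiling(61/8) = 8, use 1/8
3/488: ceiling(488/3) = 163, use 1/163
1/79544: ceiling(79544/1) = 79544, use 1/79544
Result: 8/61 = 1/8 + 1/163 + 1/79544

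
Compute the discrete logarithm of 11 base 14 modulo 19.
12

Baby-step giant-step with step n = ⌈√19⌉ = 5.
Baby steps 14^j mod 19 (j:value) for j=0..4: 0:1, 1:14, 2:6, 3:8, 4:17.
Giant-step multiplier: 14^(-5) ≡ 14^(18-5) = 14^13 ≡ 2 (mod 19).
Giant steps γ_i = 11·2^i mod 19: γ_0=11, γ_1=3, γ_2=6 (in table at j=2).
x = i·n + j = 2·5 + 2 = 12.
Check: 14^12 ≡ 11 (mod 19).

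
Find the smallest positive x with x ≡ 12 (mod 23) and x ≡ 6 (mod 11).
127

Using Chinese Remainder Theorem:
M = 23 × 11 = 253
M1 = 11, M2 = 23
y1 = 11^(-1) mod 23 = 21
y2 = 23^(-1) mod 11 = 1
x = (12×11×21 + 6×23×1) mod 253 = 127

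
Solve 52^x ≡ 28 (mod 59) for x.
14

Baby-step giant-step with step n = ⌈√59⌉ = 8.
Baby steps 52^j mod 59 (j:value) for j=0..7: 0:1, 1:52, 2:49, 3:11, 4:41, 5:8, 6:3, 7:38.
Giant-step multiplier: 52^(-8) ≡ 52^(58-8) = 52^50 ≡ 57 (mod 59).
Giant steps γ_i = 28·57^i mod 59: γ_0=28, γ_1=3 (in table at j=6).
x = i·n + j = 1·8 + 6 = 14.
Check: 52^14 ≡ 28 (mod 59).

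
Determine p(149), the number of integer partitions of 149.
37027355200

p(n) counts ways to write n as a sum of positive integers (order ignored).
Euler's pentagonal recurrence: p(k) = p(k-1) + p(k-2) - p(k-5) - p(k-7) + p(k-12) + p(k-15) - ... (offsets j(3j∓1)/2, signs ++--, p(0)=1, p(<0)=0).
DP table for k = 0..148: p(0)=1, p(1)=1, p(2)=2, p(3)=3, p(4)=5, p(5)=7, p(6)=11, p(7)=15, p(8)=22, p(9)=30, p(10)=42, p(11)=56, p(12)=77, p(13)=101, p(14)=135, p(15)=176, p(16)=231, p(17)=297, p(18)=385, p(19)=490, p(20)=627, p(21)=792, p(22)=1002, p(23)=1255, p(24)=1575, p(25)=1958, p(26)=2436, p(27)=3010, p(28)=3718, p(29)=4565, p(30)=5604, p(31)=6842, p(32)=8349, p(33)=10143, p(34)=12310, p(35)=14883, p(36)=17977, p(37)=21637, p(38)=26015, p(39)=31185, p(40)=37338, p(41)=44583, p(42)=53174, p(43)=63261, p(44)=75175, p(45)=89134, p(46)=105558, p(47)=124754, p(48)=147273, p(49)=173525, p(50)=204226, p(51)=239943, p(52)=281589, p(53)=329931, p(54)=386155, p(55)=451276, p(56)=526823, p(57)=614154, p(58)=715220, p(59)=831820, p(60)=966467, p(61)=1121505, p(62)=1300156, p(63)=1505499, p(64)=1741630, p(65)=2012558, p(66)=2323520, p(67)=2679689, p(68)=3087735, p(69)=3554345, p(70)=4087968, p(71)=4697205, p(72)=5392783, p(73)=6185689, p(74)=7089500, p(75)=8118264, p(76)=9289091, p(77)=10619863, p(78)=12132164, p(79)=13848650, p(80)=15796476, p(81)=18004327, p(82)=20506255, p(83)=23338469, p(84)=26543660, p(85)=30167357, p(86)=34262962, p(87)=38887673, p(88)=44108109, p(89)=49995925, p(90)=56634173, p(91)=64112359, p(92)=72533807, p(93)=82010177, p(94)=92669720, p(95)=104651419, p(96)=118114304, p(97)=133230930, p(98)=150198136, p(99)=169229875, p(100)=190569292, p(101)=214481126, p(102)=241265379, p(103)=271248950, p(104)=304801365, p(105)=342325709, p(106)=384276336, p(107)=431149389, p(108)=483502844, p(109)=541946240, p(110)=607163746, p(111)=679903203, p(112)=761002156, p(113)=851376628, p(114)=952050665, p(115)=1064144451, p(116)=1188908248, p(117)=1327710076, p(118)=1482074143, p(119)=1653668665, p(120)=1844349560, p(121)=2056148051, p(122)=2291320912, p(123)=2552338241, p(124)=2841940500, p(125)=3163127352, p(126)=3519222692, p(127)=3913864295, p(128)=4351078600, p(129)=4835271870, p(130)=5371315400, p(131)=5964539504, p(132)=6620830889, p(133)=7346629512, p(134)=8149040695, p(135)=9035836076, p(136)=10015581680, p(137)=11097645016, p(138)=12292341831, p(139)=13610949895, p(140)=15065878135, p(141)=16670689208, p(142)=18440293320, p(143)=20390982757, p(144)=22540654445, p(145)=24908858009, p(146)=27517052599, p(147)=30388671978, p(148)=33549419497.
Final step: p(149) = p(148) + p(147) - p(144) - p(142) + p(137) + p(134) - p(127) - p(123) + p(114) + p(109) - p(98) - p(92) + p(79) + p(72) - p(57) - p(49) + p(32) + p(23) - p(4)
= 33549419497 + 30388671978 - 22540654445 - 18440293320 + 11097645016 + 8149040695 - 3913864295 - 2552338241 + 952050665 + 541946240 - 150198136 - 72533807 + 13848650 + 5392783 - 614154 - 173525 + 8349 + 1255 - 5
= 37027355200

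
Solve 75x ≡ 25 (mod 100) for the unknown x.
x ≡ 3 (mod 4)

gcd(75, 100) = 25, which divides 25, so solutions exist.
Divide through by 25: 3x ≡ 1 (mod 4).
Find 3^(-1) mod 4 by the extended Euclidean algorithm:
4 = 1 × 3 + 1  ⟹  1 = (1)·4 + (-1)·3
So (-1)·3 ≡ 1 (mod 4), i.e. 3^(-1) ≡ -1 ≡ 3 (mod 4).
x ≡ 3 × 1 = 3 ≡ 3 (mod 4).
Check: 75 × 3 = 225 ≡ 25 (mod 100).
x ≡ 3 (mod 4), giving 25 solutions mod 100.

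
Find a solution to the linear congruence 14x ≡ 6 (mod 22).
x ≡ 2 (mod 11)

gcd(14, 22) = 2, which divides 6, so solutions exist.
Divide through by 2: 7x ≡ 3 (mod 11).
Find 7^(-1) mod 11 by the extended Euclidean algorithm:
11 = 1 × 7 + 4  ⟹  4 = (1)·11 + (-1)·7
7 = 1 × 4 + 3  ⟹  3 = (-1)·11 + (2)·7
4 = 1 × 3 + 1  ⟹  1 = (2)·11 + (-3)·7
So (-3)·7 ≡ 1 (mod 11), i.e. 7^(-1) ≡ -3 ≡ 8 (mod 11).
x ≡ 8 × 3 = 24 ≡ 2 (mod 11).
Check: 14 × 2 = 28 ≡ 6 (mod 22).
x ≡ 2 (mod 11), giving 2 solutions mod 22.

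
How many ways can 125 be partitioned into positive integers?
3163127352

p(n) counts ways to write n as a sum of positive integers (order ignored).
Euler's pentagonal recurrence: p(k) = p(k-1) + p(k-2) - p(k-5) - p(k-7) + p(k-12) + p(k-15) - ... (offsets j(3j∓1)/2, signs ++--, p(0)=1, p(<0)=0).
DP table for k = 0..124: p(0)=1, p(1)=1, p(2)=2, p(3)=3, p(4)=5, p(5)=7, p(6)=11, p(7)=15, p(8)=22, p(9)=30, p(10)=42, p(11)=56, p(12)=77, p(13)=101, p(14)=135, p(15)=176, p(16)=231, p(17)=297, p(18)=385, p(19)=490, p(20)=627, p(21)=792, p(22)=1002, p(23)=1255, p(24)=1575, p(25)=1958, p(26)=2436, p(27)=3010, p(28)=3718, p(29)=4565, p(30)=5604, p(31)=6842, p(32)=8349, p(33)=10143, p(34)=12310, p(35)=14883, p(36)=17977, p(37)=21637, p(38)=26015, p(39)=31185, p(40)=37338, p(41)=44583, p(42)=53174, p(43)=63261, p(44)=75175, p(45)=89134, p(46)=105558, p(47)=124754, p(48)=147273, p(49)=173525, p(50)=204226, p(51)=239943, p(52)=281589, p(53)=329931, p(54)=386155, p(55)=451276, p(56)=526823, p(57)=614154, p(58)=715220, p(59)=831820, p(60)=966467, p(61)=1121505, p(62)=1300156, p(63)=1505499, p(64)=1741630, p(65)=2012558, p(66)=2323520, p(67)=2679689, p(68)=3087735, p(69)=3554345, p(70)=4087968, p(71)=4697205, p(72)=5392783, p(73)=6185689, p(74)=7089500, p(75)=8118264, p(76)=9289091, p(77)=10619863, p(78)=12132164, p(79)=13848650, p(80)=15796476, p(81)=18004327, p(82)=20506255, p(83)=23338469, p(84)=26543660, p(85)=30167357, p(86)=34262962, p(87)=38887673, p(88)=44108109, p(89)=49995925, p(90)=56634173, p(91)=64112359, p(92)=72533807, p(93)=82010177, p(94)=92669720, p(95)=104651419, p(96)=118114304, p(97)=133230930, p(98)=150198136, p(99)=169229875, p(100)=190569292, p(101)=214481126, p(102)=241265379, p(103)=271248950, p(104)=304801365, p(105)=342325709, p(106)=384276336, p(107)=431149389, p(108)=483502844, p(109)=541946240, p(110)=607163746, p(111)=679903203, p(112)=761002156, p(113)=851376628, p(114)=952050665, p(115)=1064144451, p(116)=1188908248, p(117)=1327710076, p(118)=1482074143, p(119)=1653668665, p(120)=1844349560, p(121)=2056148051, p(122)=2291320912, p(123)=2552338241, p(124)=2841940500.
Final step: p(125) = p(124) + p(123) - p(120) - p(118) + p(113) + p(110) - p(103) - p(99) + p(90) + p(85) - p(74) - p(68) + p(55) + p(48) - p(33) - p(25) + p(8)
= 2841940500 + 2552338241 - 1844349560 - 1482074143 + 851376628 + 607163746 - 271248950 - 169229875 + 56634173 + 30167357 - 7089500 - 3087735 + 451276 + 147273 - 10143 - 1958 + 22
= 3163127352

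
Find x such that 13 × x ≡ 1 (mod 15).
7

gcd(13, 15) = 1, so the inverse exists.
Extended Euclidean algorithm on (15, 13):
15 = 1 × 13 + 2  ⟹  2 = (1)·15 + (-1)·13
13 = 6 × 2 + 1  ⟹  1 = (-6)·15 + (7)·13
So (7)·13 ≡ 1 (mod 15), i.e. 13^(-1) ≡ 7 (mod 15).
Check: 13 × 7 = 91 ≡ 1 (mod 15)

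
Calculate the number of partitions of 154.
60356673280

p(n) counts ways to write n as a sum of positive integers (order ignored).
Euler's pentagonal recurrence: p(k) = p(k-1) + p(k-2) - p(k-5) - p(k-7) + p(k-12) + p(k-15) - ... (offsets j(3j∓1)/2, signs ++--, p(0)=1, p(<0)=0).
DP table for k = 0..153: p(0)=1, p(1)=1, p(2)=2, p(3)=3, p(4)=5, p(5)=7, p(6)=11, p(7)=15, p(8)=22, p(9)=30, p(10)=42, p(11)=56, p(12)=77, p(13)=101, p(14)=135, p(15)=176, p(16)=231, p(17)=297, p(18)=385, p(19)=490, p(20)=627, p(21)=792, p(22)=1002, p(23)=1255, p(24)=1575, p(25)=1958, p(26)=2436, p(27)=3010, p(28)=3718, p(29)=4565, p(30)=5604, p(31)=6842, p(32)=8349, p(33)=10143, p(34)=12310, p(35)=14883, p(36)=17977, p(37)=21637, p(38)=26015, p(39)=31185, p(40)=37338, p(41)=44583, p(42)=53174, p(43)=63261, p(44)=75175, p(45)=89134, p(46)=105558, p(47)=124754, p(48)=147273, p(49)=173525, p(50)=204226, p(51)=239943, p(52)=281589, p(53)=329931, p(54)=386155, p(55)=451276, p(56)=526823, p(57)=614154, p(58)=715220, p(59)=831820, p(60)=966467, p(61)=1121505, p(62)=1300156, p(63)=1505499, p(64)=1741630, p(65)=2012558, p(66)=2323520, p(67)=2679689, p(68)=3087735, p(69)=3554345, p(70)=4087968, p(71)=4697205, p(72)=5392783, p(73)=6185689, p(74)=7089500, p(75)=8118264, p(76)=9289091, p(77)=10619863, p(78)=12132164, p(79)=13848650, p(80)=15796476, p(81)=18004327, p(82)=20506255, p(83)=23338469, p(84)=26543660, p(85)=30167357, p(86)=34262962, p(87)=38887673, p(88)=44108109, p(89)=49995925, p(90)=56634173, p(91)=64112359, p(92)=72533807, p(93)=82010177, p(94)=92669720, p(95)=104651419, p(96)=118114304, p(97)=133230930, p(98)=150198136, p(99)=169229875, p(100)=190569292, p(101)=214481126, p(102)=241265379, p(103)=271248950, p(104)=304801365, p(105)=342325709, p(106)=384276336, p(107)=431149389, p(108)=483502844, p(109)=541946240, p(110)=607163746, p(111)=679903203, p(112)=761002156, p(113)=851376628, p(114)=952050665, p(115)=1064144451, p(116)=1188908248, p(117)=1327710076, p(118)=1482074143, p(119)=1653668665, p(120)=1844349560, p(121)=2056148051, p(122)=2291320912, p(123)=2552338241, p(124)=2841940500, p(125)=3163127352, p(126)=3519222692, p(127)=3913864295, p(128)=4351078600, p(129)=4835271870, p(130)=5371315400, p(131)=5964539504, p(132)=6620830889, p(133)=7346629512, p(134)=8149040695, p(135)=9035836076, p(136)=10015581680, p(137)=11097645016, p(138)=12292341831, p(139)=13610949895, p(140)=15065878135, p(141)=16670689208, p(142)=18440293320, p(143)=20390982757, p(144)=22540654445, p(145)=24908858009, p(146)=27517052599, p(147)=30388671978, p(148)=33549419497, p(149)=37027355200, p(150)=40853235313, p(151)=45060624582, p(152)=49686288421, p(153)=54770336324.
Final step: p(154) = p(153) + p(152) - p(149) - p(147) + p(142) + p(139) - p(132) - p(128) + p(119) + p(114) - p(103) - p(97) + p(84) + p(77) - p(62) - p(54) + p(37) + p(28) - p(9)
= 54770336324 + 49686288421 - 37027355200 - 30388671978 + 18440293320 + 13610949895 - 6620830889 - 4351078600 + 1653668665 + 952050665 - 271248950 - 133230930 + 26543660 + 10619863 - 1300156 - 386155 + 21637 + 3718 - 30
= 60356673280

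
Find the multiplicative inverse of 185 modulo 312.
113

gcd(185, 312) = 1, so the inverse exists.
Extended Euclidean algorithm on (312, 185):
312 = 1 × 185 + 127  ⟹  127 = (1)·312 + (-1)·185
185 = 1 × 127 + 58  ⟹  58 = (-1)·312 + (2)·185
127 = 2 × 58 + 11  ⟹  11 = (3)·312 + (-5)·185
58 = 5 × 11 + 3  ⟹  3 = (-16)·312 + (27)·185
11 = 3 × 3 + 2  ⟹  2 = (51)·312 + (-86)·185
3 = 1 × 2 + 1  ⟹  1 = (-67)·312 + (113)·185
So (113)·185 ≡ 1 (mod 312), i.e. 185^(-1) ≡ 113 (mod 312).
Check: 185 × 113 = 20905 ≡ 1 (mod 312)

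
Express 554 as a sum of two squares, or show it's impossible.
5² + 23² (a=5, b=23)

Factorization: 554 = 2 × 277
By Fermat: n is sum of two squares iff every prime p ≡ 3 (mod 4) appears to even power.
All primes ≡ 3 (mod 4) appear to even power.
Search a = 0, 1, 2, … for 554 - a² a perfect square: first hit at a = 5: 554 - 25 = 529 = 23².
554 = 5² + 23² = 25 + 529 ✓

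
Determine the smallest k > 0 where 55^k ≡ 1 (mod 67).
33

67 is prime, so ord(55) divides φ(67) = 66.
Divisors of 66: 1, 2, 3, 6, 11, 22, 33, 66.
Repeated squaring: 55^1 ≡ 55, 55^2 ≡ 10, 55^4 ≡ 33, 55^8 ≡ 17, 55^16 ≡ 21, 55^32 ≡ 39, 55^64 ≡ 47 (mod 67).
Test 55^d mod 67 for each divisor d in increasing order:
55^1 ≡ 55
55^2 ≡ 10
55^3 = 55^2·55^1 ≡ 14
55^6 = 55^4·55^2 ≡ 62
55^11 = 55^8·55^2·55^1 ≡ 37
55^22 = 55^16·55^4·55^2 ≡ 29
55^33 = 55^32·55^1 ≡ 1  ← first divisor giving 1
The order is 33.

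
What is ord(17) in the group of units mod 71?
10

71 is prime, so ord(17) divides φ(71) = 70.
Divisors of 70: 1, 2, 5, 7, 10, 14, 35, 70.
Repeated squaring: 17^1 ≡ 17, 17^2 ≡ 5, 17^4 ≡ 25, 17^8 ≡ 57, 17^16 ≡ 54, 17^32 ≡ 5, 17^64 ≡ 25 (mod 71).
Test 17^d mod 71 for each divisor d in increasing order:
17^1 ≡ 17
17^2 ≡ 5
17^5 = 17^4·17^1 ≡ 70
17^7 = 17^4·17^2·17^1 ≡ 66
17^10 = 17^8·17^2 ≡ 1  ← first divisor giving 1
The order is 10.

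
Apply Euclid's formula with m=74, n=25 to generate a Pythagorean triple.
(4851, 3700, 6101)

Euclid's formula: a = m² - n², b = 2mn, c = m² + n²
m = 74, n = 25
a = 74² - 25² = 5476 - 625 = 4851
b = 2 × 74 × 25 = 3700
c = 74² + 25² = 5476 + 625 = 6101
Verification: 4851² + 3700² = 23532201 + 13690000 = 37222201 = 6101² ✓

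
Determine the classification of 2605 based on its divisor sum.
deficient

Proper divisors of 2605: sum = 1 + 5 + 521 = 527
Since 527 < 2605, 2605 is deficient.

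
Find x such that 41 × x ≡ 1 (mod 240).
41

gcd(41, 240) = 1, so the inverse exists.
Extended Euclidean algorithm on (240, 41):
240 = 5 × 41 + 35  ⟹  35 = (1)·240 + (-5)·41
41 = 1 × 35 + 6  ⟹  6 = (-1)·240 + (6)·41
35 = 5 × 6 + 5  ⟹  5 = (6)·240 + (-35)·41
6 = 1 × 5 + 1  ⟹  1 = (-7)·240 + (41)·41
So (41)·41 ≡ 1 (mod 240), i.e. 41^(-1) ≡ 41 (mod 240).
Check: 41 × 41 = 1681 ≡ 1 (mod 240)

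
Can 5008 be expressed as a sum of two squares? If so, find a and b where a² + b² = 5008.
48² + 52² (a=48, b=52)

Factorization: 5008 = 2^4 × 313
By Fermat: n is sum of two squares iff every prime p ≡ 3 (mod 4) appears to even power.
All primes ≡ 3 (mod 4) appear to even power.
Search a = 0, 1, 2, … for 5008 - a² a perfect square: first hit at a = 48: 5008 - 2304 = 2704 = 52².
5008 = 48² + 52² = 2304 + 2704 ✓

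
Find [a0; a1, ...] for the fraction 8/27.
[0; 3, 2, 1, 2]

Euclidean algorithm steps:
8 = 0 × 27 + 8
27 = 3 × 8 + 3
8 = 2 × 3 + 2
3 = 1 × 2 + 1
2 = 2 × 1 + 0
Continued fraction: [0; 3, 2, 1, 2]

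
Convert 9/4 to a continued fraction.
[2; 4]

Euclidean algorithm steps:
9 = 2 × 4 + 1
4 = 4 × 1 + 0
Continued fraction: [2; 4]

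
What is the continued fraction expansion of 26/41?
[0; 1, 1, 1, 2, 1, 3]

Euclidean algorithm steps:
26 = 0 × 41 + 26
41 = 1 × 26 + 15
26 = 1 × 15 + 11
15 = 1 × 11 + 4
11 = 2 × 4 + 3
4 = 1 × 3 + 1
3 = 3 × 1 + 0
Continued fraction: [0; 1, 1, 1, 2, 1, 3]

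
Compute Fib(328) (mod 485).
131

Matrix identity: Q^n = [[F_(n+1), F_n], [F_n, F_(n-1)]] with Q = [[1,1],[1,0]].
n = 328 = 101001000₂. Square-and-multiply, entries mod 485:
Q^1 = [[1,1],[1,0]]
Q^2 = (Q^1)² = [[2,1],[1,1]]
Q^5 = (Q^2)²·Q = [[8,5],[5,3]]
Q^10 = (Q^5)² = [[89,55],[55,34]]
Q^20 = (Q^10)² = [[276,460],[460,301]]
Q^41 = (Q^20)²·Q = [[296,171],[171,125]]
Q^82 = (Q^41)² = [[457,211],[211,246]]
Q^164 = (Q^82)² = [[200,408],[408,277]]
Q^328 = (Q^164)² = [[339,131],[131,208]]
F_328 mod 485 = Q^328[0][1] = 131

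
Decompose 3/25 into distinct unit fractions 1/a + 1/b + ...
1/9 + 1/113 + 1/25425

Greedy algorithm:
3/25: ceiling(25/3) = 9, use 1/9
2/225: ceiling(225/2) = 113, use 1/113
1/25425: ceiling(25425/1) = 25425, use 1/25425
Result: 3/25 = 1/9 + 1/113 + 1/25425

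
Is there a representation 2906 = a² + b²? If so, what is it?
35² + 41² (a=35, b=41)

Factorization: 2906 = 2 × 1453
By Fermat: n is sum of two squares iff every prime p ≡ 3 (mod 4) appears to even power.
All primes ≡ 3 (mod 4) appear to even power.
Search a = 0, 1, 2, … for 2906 - a² a perfect square: first hit at a = 35: 2906 - 1225 = 1681 = 41².
2906 = 35² + 41² = 1225 + 1681 ✓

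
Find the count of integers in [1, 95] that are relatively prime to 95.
72

95 = 5 × 19
φ(n) = n × ∏(1 - 1/p) for each prime p dividing n
φ(95) = 95 × (1 - 1/5) × (1 - 1/19) = 72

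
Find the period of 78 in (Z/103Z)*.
102

103 is prime, so ord(78) divides φ(103) = 102.
Divisors of 102: 1, 2, 3, 6, 17, 34, 51, 102.
Repeated squaring: 78^1 ≡ 78, 78^2 ≡ 7, 78^4 ≡ 49, 78^8 ≡ 32, 78^16 ≡ 97, 78^32 ≡ 36, 78^64 ≡ 60 (mod 103).
Test 78^d mod 103 for each divisor d in increasing order:
78^1 ≡ 78
78^2 ≡ 7
78^3 = 78^2·78^1 ≡ 31
78^6 = 78^4·78^2 ≡ 34
78^17 = 78^16·78^1 ≡ 47
78^34 = 78^32·78^2 ≡ 46
78^51 = 78^32·78^16·78^2·78^1 ≡ 102
78^102 = 78^64·78^32·78^4·78^2 ≡ 1  ← first divisor giving 1
The order is 102.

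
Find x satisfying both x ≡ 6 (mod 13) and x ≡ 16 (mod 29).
45

Using Chinese Remainder Theorem:
M = 13 × 29 = 377
M1 = 29, M2 = 13
y1 = 29^(-1) mod 13 = 9
y2 = 13^(-1) mod 29 = 9
x = (6×29×9 + 16×13×9) mod 377 = 45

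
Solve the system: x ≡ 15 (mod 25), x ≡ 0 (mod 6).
90

Using Chinese Remainder Theorem:
M = 25 × 6 = 150
M1 = 6, M2 = 25
y1 = 6^(-1) mod 25 = 21
y2 = 25^(-1) mod 6 = 1
x = (15×6×21 + 0×25×1) mod 150 = 90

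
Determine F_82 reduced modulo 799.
140

Matrix identity: Q^n = [[F_(n+1), F_n], [F_n, F_(n-1)]] with Q = [[1,1],[1,0]].
n = 82 = 1010010₂. Square-and-multiply, entries mod 799:
Q^1 = [[1,1],[1,0]]
Q^2 = (Q^1)² = [[2,1],[1,1]]
Q^5 = (Q^2)²·Q = [[8,5],[5,3]]
Q^10 = (Q^5)² = [[89,55],[55,34]]
Q^20 = (Q^10)² = [[559,373],[373,186]]
Q^41 = (Q^20)²·Q = [[8,175],[175,632]]
Q^82 = (Q^41)² = [[327,140],[140,187]]
F_82 mod 799 = Q^82[0][1] = 140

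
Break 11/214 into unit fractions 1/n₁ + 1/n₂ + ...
1/20 + 1/714 + 1/763980

Greedy algorithm:
11/214: ceiling(214/11) = 20, use 1/20
3/2140: ceiling(2140/3) = 714, use 1/714
1/763980: ceiling(763980/1) = 763980, use 1/763980
Result: 11/214 = 1/20 + 1/714 + 1/763980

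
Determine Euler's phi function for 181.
180

181 = 181
φ(n) = n × ∏(1 - 1/p) for each prime p dividing n
φ(181) = 181 × (1 - 1/181) = 180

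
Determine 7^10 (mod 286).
199

Repeated squaring. Binary of 10 = 1010.
7^1 ≡ 7 (mod 286); 7^2 ≡ 49 (mod 286); 7^4 ≡ 113 (mod 286); 7^8 ≡ 185 (mod 286)
7^10 = 7^2 × 7^8 ≡ 199 (mod 286)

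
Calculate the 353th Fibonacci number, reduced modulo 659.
361

Matrix identity: Q^n = [[F_(n+1), F_n], [F_n, F_(n-1)]] with Q = [[1,1],[1,0]].
n = 353 = 101100001₂. Square-and-multiply, entries mod 659:
Q^1 = [[1,1],[1,0]]
Q^2 = (Q^1)² = [[2,1],[1,1]]
Q^5 = (Q^2)²·Q = [[8,5],[5,3]]
Q^11 = (Q^5)²·Q = [[144,89],[89,55]]
Q^22 = (Q^11)² = [[320,577],[577,402]]
Q^44 = (Q^22)² = [[389,106],[106,283]]
Q^88 = (Q^44)² = [[443,60],[60,383]]
Q^176 = (Q^88)² = [[172,135],[135,37]]
Q^353 = (Q^176)²·Q = [[239,361],[361,537]]
F_353 mod 659 = Q^353[0][1] = 361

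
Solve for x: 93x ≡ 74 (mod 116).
x ≡ 22 (mod 116)

gcd(93, 116) = 1, which divides 74, so solutions exist.
Find 93^(-1) mod 116 by the extended Euclidean algorithm:
116 = 1 × 93 + 23  ⟹  23 = (1)·116 + (-1)·93
93 = 4 × 23 + 1  ⟹  1 = (-4)·116 + (5)·93
So (5)·93 ≡ 1 (mod 116), i.e. 93^(-1) ≡ 5 (mod 116).
x ≡ 5 × 74 = 370 ≡ 22 (mod 116).
Check: 93 × 22 = 2046 ≡ 74 (mod 116).
Unique solution: x ≡ 22 (mod 116)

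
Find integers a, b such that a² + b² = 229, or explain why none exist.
2² + 15² (a=2, b=15)

Factorization: 229 = 229
By Fermat: n is sum of two squares iff every prime p ≡ 3 (mod 4) appears to even power.
All primes ≡ 3 (mod 4) appear to even power.
Search a = 0, 1, 2, … for 229 - a² a perfect square: first hit at a = 2: 229 - 4 = 225 = 15².
229 = 2² + 15² = 4 + 225 ✓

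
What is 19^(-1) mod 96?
91

gcd(19, 96) = 1, so the inverse exists.
Extended Euclidean algorithm on (96, 19):
96 = 5 × 19 + 1  ⟹  1 = (1)·96 + (-5)·19
So (-5)·19 ≡ 1 (mod 96), i.e. 19^(-1) ≡ -5 ≡ 91 (mod 96).
Check: 19 × 91 = 1729 ≡ 1 (mod 96)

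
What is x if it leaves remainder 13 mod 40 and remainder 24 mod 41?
1213

Using Chinese Remainder Theorem:
M = 40 × 41 = 1640
M1 = 41, M2 = 40
y1 = 41^(-1) mod 40 = 1
y2 = 40^(-1) mod 41 = 40
x = (13×41×1 + 24×40×40) mod 1640 = 1213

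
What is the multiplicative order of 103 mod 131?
130

131 is prime, so ord(103) divides φ(131) = 130.
Divisors of 130: 1, 2, 5, 10, 13, 26, 65, 130.
Repeated squaring: 103^1 ≡ 103, 103^2 ≡ 129, 103^4 ≡ 4, 103^8 ≡ 16, 103^16 ≡ 125, 103^32 ≡ 36, 103^64 ≡ 117, 103^128 ≡ 65 (mod 131).
Test 103^d mod 131 for each divisor d in increasing order:
103^1 ≡ 103
103^2 ≡ 129
103^5 = 103^4·103^1 ≡ 19
103^10 = 103^8·103^2 ≡ 99
103^13 = 103^8·103^4·103^1 ≡ 42
103^26 = 103^16·103^8·103^2 ≡ 61
103^65 = 103^64·103^1 ≡ 130
103^130 = 103^128·103^2 ≡ 1  ← first divisor giving 1
The order is 130.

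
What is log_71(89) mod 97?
66

Baby-step giant-step with step n = ⌈√97⌉ = 10.
Baby steps 71^j mod 97 (j:value) for j=0..9: 0:1, 1:71, 2:94, 3:78, 4:9, 5:57, 6:70, 7:23, 8:81, 9:28.
Giant-step multiplier: 71^(-10) ≡ 71^(96-10) = 71^86 ≡ 95 (mod 97).
Giant steps γ_i = 89·95^i mod 97: γ_0=89, γ_1=16, γ_2=65, γ_3=64, γ_4=66, γ_5=62, γ_6=70 (in table at j=6).
x = i·n + j = 6·10 + 6 = 66.
Check: 71^66 ≡ 89 (mod 97).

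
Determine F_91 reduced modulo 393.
365

Matrix identity: Q^n = [[F_(n+1), F_n], [F_n, F_(n-1)]] with Q = [[1,1],[1,0]].
n = 91 = 1011011₂. Square-and-multiply, entries mod 393:
Q^1 = [[1,1],[1,0]]
Q^2 = (Q^1)² = [[2,1],[1,1]]
Q^5 = (Q^2)²·Q = [[8,5],[5,3]]
Q^11 = (Q^5)²·Q = [[144,89],[89,55]]
Q^22 = (Q^11)² = [[361,26],[26,335]]
Q^45 = (Q^22)²·Q = [[146,128],[128,18]]
Q^91 = (Q^45)²·Q = [[135,365],[365,163]]
F_91 mod 393 = Q^91[0][1] = 365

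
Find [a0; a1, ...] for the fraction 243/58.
[4; 5, 3, 1, 2]

Euclidean algorithm steps:
243 = 4 × 58 + 11
58 = 5 × 11 + 3
11 = 3 × 3 + 2
3 = 1 × 2 + 1
2 = 2 × 1 + 0
Continued fraction: [4; 5, 3, 1, 2]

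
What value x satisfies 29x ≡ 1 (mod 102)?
95

gcd(29, 102) = 1, so the inverse exists.
Extended Euclidean algorithm on (102, 29):
102 = 3 × 29 + 15  ⟹  15 = (1)·102 + (-3)·29
29 = 1 × 15 + 14  ⟹  14 = (-1)·102 + (4)·29
15 = 1 × 14 + 1  ⟹  1 = (2)·102 + (-7)·29
So (-7)·29 ≡ 1 (mod 102), i.e. 29^(-1) ≡ -7 ≡ 95 (mod 102).
Check: 29 × 95 = 2755 ≡ 1 (mod 102)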